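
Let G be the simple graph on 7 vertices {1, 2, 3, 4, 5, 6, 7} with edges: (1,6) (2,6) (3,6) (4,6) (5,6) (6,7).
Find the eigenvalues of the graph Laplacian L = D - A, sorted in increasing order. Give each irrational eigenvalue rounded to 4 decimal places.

[0, 1, 1, 1, 1, 1, 7]

With the vertex order [1, 2, 3, 4, 5, 6, 7], the degrees are [1, 1, 1, 1, 1, 6, 1], giving D = diag(1, 1, 1, 1, 1, 6, 1) and L = D - A. Diagonalising L (or applying a numerical eigensolver to the 7x7 matrix) gives the spectrum above. The single zero eigenvalue shows the graph is connected. The largest eigenvalue, 7, is at most the vertex count 7. There is one zero in the spectrum, matching the 1 component.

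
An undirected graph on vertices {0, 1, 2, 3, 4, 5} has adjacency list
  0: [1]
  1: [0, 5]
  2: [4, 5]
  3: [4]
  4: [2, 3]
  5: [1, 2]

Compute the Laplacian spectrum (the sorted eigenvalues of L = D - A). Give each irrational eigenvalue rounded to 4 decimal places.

[0, 0.2679, 1, 2, 3, 3.7321]

Each diagonal entry of L is the vertex degree and each off-diagonal entry is -1 where an edge is present, 0 otherwise; in the order [0, 1, 2, 3, 4, 5] the diagonal is [1, 2, 2, 1, 2, 2]. The multiplicity of 0 as a Laplacian eigenvalue equals the number of connected components. The single zero eigenvalue shows the graph is connected. By the matrix-tree theorem the graph has (1/6) * product of the nonzero eigenvalues = 1 spanning tree.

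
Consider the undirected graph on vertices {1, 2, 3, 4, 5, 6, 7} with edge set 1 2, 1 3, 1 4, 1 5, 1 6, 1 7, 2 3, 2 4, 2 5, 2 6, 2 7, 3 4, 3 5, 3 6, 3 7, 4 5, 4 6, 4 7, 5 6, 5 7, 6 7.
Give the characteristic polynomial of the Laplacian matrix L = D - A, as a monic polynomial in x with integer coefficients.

Reading degrees in the order [1, 2, 3, 4, 5, 6, 7] gives [6, 6, 6, 6, 6, 6, 6]; set D = diag(6, 6, 6, 6, 6, 6, 6) and form L = D - A. Computing det(xI - L) by cofactor expansion (or equivalently via sum-over-permutations) gives x^7 - 42x^6 + 735x^5 - 6860x^4 + 36015x^3 - 100842x^2 + 117649x. The coefficient of x^6 equals -trace(L) = -42, matching the sum of degrees. The eigenvalues sum to 42, which equals trace(L) = 2|E|.

x^7 - 42x^6 + 735x^5 - 6860x^4 + 36015x^3 - 100842x^2 + 117649x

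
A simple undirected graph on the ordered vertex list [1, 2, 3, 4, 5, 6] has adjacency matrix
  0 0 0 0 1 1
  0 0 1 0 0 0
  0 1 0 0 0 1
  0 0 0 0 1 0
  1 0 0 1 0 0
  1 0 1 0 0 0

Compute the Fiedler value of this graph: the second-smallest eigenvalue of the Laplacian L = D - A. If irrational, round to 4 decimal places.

Reading degrees in the order [1, 2, 3, 4, 5, 6] gives [2, 1, 2, 1, 2, 2]; set D = diag(2, 1, 2, 1, 2, 2) and form L = D - A. The smallest Laplacian eigenvalue is always 0. The next one, lambda_2 = 0.2679, measures how hard the graph is to disconnect: larger values mean better connectivity. The eigenvalues sum to 10, which equals trace(L) = 2|E|.

0.2679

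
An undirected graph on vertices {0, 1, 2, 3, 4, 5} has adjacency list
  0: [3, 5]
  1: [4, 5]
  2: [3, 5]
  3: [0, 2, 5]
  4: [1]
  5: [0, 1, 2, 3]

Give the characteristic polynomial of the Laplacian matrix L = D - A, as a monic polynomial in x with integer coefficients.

x^6 - 14x^5 + 72x^4 - 166x^3 + 164x^2 - 48x

Each diagonal entry of L is the vertex degree and each off-diagonal entry is -1 where an edge is present, 0 otherwise; in the order [0, 1, 2, 3, 4, 5] the diagonal is [2, 2, 2, 3, 1, 4]. L has integer entries, so p(x) = det(xI - L) has integer coefficients. Expanding the determinant yields x^6 - 14x^5 + 72x^4 - 166x^3 + 164x^2 - 48x. Since p(0) = det(-L) = 0, x divides p(x). There is one zero in the spectrum, matching the 1 component.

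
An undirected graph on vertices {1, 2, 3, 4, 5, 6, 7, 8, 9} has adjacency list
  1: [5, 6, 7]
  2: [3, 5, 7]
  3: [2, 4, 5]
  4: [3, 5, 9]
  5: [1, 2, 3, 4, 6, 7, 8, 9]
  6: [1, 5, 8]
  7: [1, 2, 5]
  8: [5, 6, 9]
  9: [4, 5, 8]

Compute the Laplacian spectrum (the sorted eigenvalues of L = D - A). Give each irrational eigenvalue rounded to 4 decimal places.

[0, 1.5858, 1.5858, 3, 3, 4.4142, 4.4142, 5, 9]

Reading degrees in the order [1, 2, 3, 4, 5, 6, 7, 8, 9] gives [3, 3, 3, 3, 8, 3, 3, 3, 3]; set D = diag(3, 3, 3, 3, 8, 3, 3, 3, 3) and form L = D - A. L is symmetric positive semidefinite, so every eigenvalue is real and nonnegative. The single zero eigenvalue shows the graph is connected. There is one zero in the spectrum, matching the 1 component.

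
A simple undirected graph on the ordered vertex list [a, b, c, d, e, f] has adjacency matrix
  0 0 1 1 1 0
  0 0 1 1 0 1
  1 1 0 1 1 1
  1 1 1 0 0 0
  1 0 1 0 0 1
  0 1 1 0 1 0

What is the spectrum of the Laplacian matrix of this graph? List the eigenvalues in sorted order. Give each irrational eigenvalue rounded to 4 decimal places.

Reading degrees in the order [a, b, c, d, e, f] gives [3, 3, 5, 3, 3, 3]; set D = diag(3, 3, 5, 3, 3, 3) and form L = D - A. Since every row of L sums to 0, the all-ones vector is in the kernel and 0 is an eigenvalue. The single zero eigenvalue shows the graph is connected.

[0, 2.3820, 2.3820, 4.6180, 4.6180, 6]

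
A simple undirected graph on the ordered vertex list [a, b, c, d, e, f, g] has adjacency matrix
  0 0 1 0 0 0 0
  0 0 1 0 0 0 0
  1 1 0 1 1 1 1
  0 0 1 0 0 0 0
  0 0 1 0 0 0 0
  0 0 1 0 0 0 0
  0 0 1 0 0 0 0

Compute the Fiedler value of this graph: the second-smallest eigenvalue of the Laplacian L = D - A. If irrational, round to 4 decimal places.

1

Reading degrees in the order [a, b, c, d, e, f, g] gives [1, 1, 6, 1, 1, 1, 1]; set D = diag(1, 1, 6, 1, 1, 1, 1) and form L = D - A. Computing the eigenvalues of L and sorting gives [0, 1, 1, 1, 1, 1, 7]. The Fiedler value lambda_2 = 1 is strictly positive, so the graph is connected. The eigenvalues sum to 12, which equals trace(L) = 2|E|.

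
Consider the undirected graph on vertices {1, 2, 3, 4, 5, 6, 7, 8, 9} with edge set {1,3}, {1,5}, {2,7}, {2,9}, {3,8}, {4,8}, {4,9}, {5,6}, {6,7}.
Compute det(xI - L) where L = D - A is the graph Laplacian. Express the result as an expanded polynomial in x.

With the vertex order [1, 2, 3, 4, 5, 6, 7, 8, 9], the degrees are [2, 2, 2, 2, 2, 2, 2, 2, 2], giving D = diag(2, 2, 2, 2, 2, 2, 2, 2, 2) and L = D - A. Computing det(xI - L) by cofactor expansion (or equivalently via sum-over-permutations) gives x^9 - 18x^8 + 135x^7 - 546x^6 + 1287x^5 - 1782x^4 + 1386x^3 - 540x^2 + 81x. The coefficient of x^8 equals -trace(L) = -18, matching the sum of degrees.

x^9 - 18x^8 + 135x^7 - 546x^6 + 1287x^5 - 1782x^4 + 1386x^3 - 540x^2 + 81x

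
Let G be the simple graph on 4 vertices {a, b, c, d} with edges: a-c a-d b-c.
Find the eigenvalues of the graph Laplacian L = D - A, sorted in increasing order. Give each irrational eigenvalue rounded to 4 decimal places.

[0, 0.5858, 2, 3.4142]

Reading degrees in the order [a, b, c, d] gives [2, 1, 2, 1]; set D = diag(2, 1, 2, 1) and form L = D - A. Since every row of L sums to 0, the all-ones vector is in the kernel and 0 is an eigenvalue. The single zero eigenvalue shows the graph is connected. There is one zero in the spectrum, matching the 1 component. The largest eigenvalue, 3.4142, is at most the vertex count 4.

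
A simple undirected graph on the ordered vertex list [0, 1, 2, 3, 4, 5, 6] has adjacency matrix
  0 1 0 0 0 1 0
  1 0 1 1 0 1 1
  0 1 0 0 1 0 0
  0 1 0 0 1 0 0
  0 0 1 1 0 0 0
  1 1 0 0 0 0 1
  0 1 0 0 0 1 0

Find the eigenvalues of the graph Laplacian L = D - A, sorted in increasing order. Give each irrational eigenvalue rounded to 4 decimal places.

Reading degrees in the order [0, 1, 2, 3, 4, 5, 6] gives [2, 5, 2, 2, 2, 3, 2]; set D = diag(2, 5, 2, 2, 2, 3, 2) and form L = D - A. The multiplicity of 0 as a Laplacian eigenvalue equals the number of connected components. By the matrix-tree theorem the graph has (1/7) * product of the nonzero eigenvalues = 32 spanning trees.

[0, 0.7269, 2, 2, 3.1404, 4, 6.1326]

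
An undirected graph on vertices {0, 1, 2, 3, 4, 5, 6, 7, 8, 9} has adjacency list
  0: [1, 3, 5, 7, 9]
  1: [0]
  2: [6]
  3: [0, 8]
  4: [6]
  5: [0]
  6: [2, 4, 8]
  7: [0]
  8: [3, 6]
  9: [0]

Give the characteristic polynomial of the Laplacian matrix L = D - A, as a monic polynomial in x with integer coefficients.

x^10 - 18x^9 + 129x^8 - 484x^7 + 1055x^6 - 1396x^5 + 1123x^4 - 524x^3 + 124x^2 - 10x

Reading degrees in the order [0, 1, 2, 3, 4, 5, 6, 7, 8, 9] gives [5, 1, 1, 2, 1, 1, 3, 1, 2, 1]; set D = diag(5, 1, 1, 2, 1, 1, 3, 1, 2, 1) and form L = D - A. Computing det(xI - L) by cofactor expansion (or equivalently via sum-over-permutations) gives x^10 - 18x^9 + 129x^8 - 484x^7 + 1055x^6 - 1396x^5 + 1123x^4 - 524x^3 + 124x^2 - 10x. The coefficient of x^9 equals -trace(L) = -18, matching the sum of degrees. There is one zero in the spectrum, matching the 1 component.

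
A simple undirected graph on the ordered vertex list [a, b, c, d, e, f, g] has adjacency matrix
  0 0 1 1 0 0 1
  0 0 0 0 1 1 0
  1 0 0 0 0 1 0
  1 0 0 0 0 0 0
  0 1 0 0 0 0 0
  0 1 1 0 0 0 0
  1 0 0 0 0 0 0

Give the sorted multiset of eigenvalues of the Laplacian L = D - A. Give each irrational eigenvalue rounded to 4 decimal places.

Reading degrees in the order [a, b, c, d, e, f, g] gives [3, 2, 2, 1, 1, 2, 1]; set D = diag(3, 2, 2, 1, 1, 2, 1) and form L = D - A. L is symmetric positive semidefinite, so every eigenvalue is real and nonnegative.

[0, 0.2254, 1, 1, 2.1859, 3.3604, 4.2283]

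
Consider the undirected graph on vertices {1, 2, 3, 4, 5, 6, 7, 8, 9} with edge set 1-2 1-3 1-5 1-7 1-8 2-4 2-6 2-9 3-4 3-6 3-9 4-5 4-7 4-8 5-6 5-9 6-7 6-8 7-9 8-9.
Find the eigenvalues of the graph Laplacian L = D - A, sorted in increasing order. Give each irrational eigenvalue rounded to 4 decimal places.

With the vertex order [1, 2, 3, 4, 5, 6, 7, 8, 9], the degrees are [5, 4, 4, 5, 4, 5, 4, 4, 5], giving D = diag(5, 4, 4, 5, 4, 5, 4, 4, 5) and L = D - A. L is symmetric positive semidefinite, so every eigenvalue is real and nonnegative. The single zero eigenvalue shows the graph is connected. The eigenvalues sum to 40, which equals trace(L) = 2|E|. By the matrix-tree theorem the graph has (1/9) * product of the nonzero eigenvalues = 32000 spanning trees.

[0, 4, 4, 4, 4, 5, 5, 5, 9]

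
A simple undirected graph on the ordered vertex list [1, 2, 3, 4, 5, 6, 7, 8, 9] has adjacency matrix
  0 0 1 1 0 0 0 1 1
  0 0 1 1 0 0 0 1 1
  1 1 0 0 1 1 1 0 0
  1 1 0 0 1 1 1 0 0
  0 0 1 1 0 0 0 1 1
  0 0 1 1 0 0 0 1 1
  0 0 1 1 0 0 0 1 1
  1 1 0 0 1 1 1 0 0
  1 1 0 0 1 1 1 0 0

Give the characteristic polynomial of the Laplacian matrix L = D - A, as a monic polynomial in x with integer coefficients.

Each diagonal entry of L is the vertex degree and each off-diagonal entry is -1 where an edge is present, 0 otherwise; in the order [1, 2, 3, 4, 5, 6, 7, 8, 9] the diagonal is [4, 4, 5, 5, 4, 4, 4, 5, 5]. The eigenvalues of L are [0, 4, 4, 4, 4, 5, 5, 5, 9]; the characteristic polynomial is the product of (x - lambda_i), which multiplies out to x^9 - 40x^8 + 690x^7 - 6720x^6 + 40485x^5 - 154704x^4 + 366560x^3 - 492800x^2 + 288000x. Since p(0) = det(-L) = 0, x divides p(x). The largest eigenvalue, 9, is at most the vertex count 9. By the matrix-tree theorem the graph has (1/9) * product of the nonzero eigenvalues = 32000 spanning trees.

x^9 - 40x^8 + 690x^7 - 6720x^6 + 40485x^5 - 154704x^4 + 366560x^3 - 492800x^2 + 288000x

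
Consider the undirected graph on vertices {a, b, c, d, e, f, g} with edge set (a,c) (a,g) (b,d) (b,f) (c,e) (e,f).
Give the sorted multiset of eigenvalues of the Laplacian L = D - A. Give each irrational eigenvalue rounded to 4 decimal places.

[0, 0.1981, 0.7530, 1.5550, 2.4450, 3.2470, 3.8019]

Reading degrees in the order [a, b, c, d, e, f, g] gives [2, 2, 2, 1, 2, 2, 1]; set D = diag(2, 2, 2, 1, 2, 2, 1) and form L = D - A. L is symmetric positive semidefinite, so every eigenvalue is real and nonnegative. The single zero eigenvalue shows the graph is connected. The eigenvalues sum to 12, which equals trace(L) = 2|E|.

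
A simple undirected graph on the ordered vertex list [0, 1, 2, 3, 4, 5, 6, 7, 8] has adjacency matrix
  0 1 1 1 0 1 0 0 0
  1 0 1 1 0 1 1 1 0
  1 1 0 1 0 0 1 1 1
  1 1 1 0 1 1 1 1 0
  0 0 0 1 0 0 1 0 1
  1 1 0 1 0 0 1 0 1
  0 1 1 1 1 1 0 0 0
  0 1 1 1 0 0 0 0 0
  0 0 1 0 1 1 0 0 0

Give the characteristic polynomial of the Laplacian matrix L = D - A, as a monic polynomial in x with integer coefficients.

x^9 - 42x^8 + 754x^7 - 7544x^6 + 45930x^5 - 173938x^4 + 399431x^3 - 507644x^2 + 272844x

Each diagonal entry of L is the vertex degree and each off-diagonal entry is -1 where an edge is present, 0 otherwise; in the order [0, 1, 2, 3, 4, 5, 6, 7, 8] the diagonal is [4, 6, 6, 7, 3, 5, 5, 3, 3]. Computing det(xI - L) by cofactor expansion (or equivalently via sum-over-permutations) gives x^9 - 42x^8 + 754x^7 - 7544x^6 + 45930x^5 - 173938x^4 + 399431x^3 - 507644x^2 + 272844x. The constant term is 0 because L is singular (the all-ones vector lies in its kernel).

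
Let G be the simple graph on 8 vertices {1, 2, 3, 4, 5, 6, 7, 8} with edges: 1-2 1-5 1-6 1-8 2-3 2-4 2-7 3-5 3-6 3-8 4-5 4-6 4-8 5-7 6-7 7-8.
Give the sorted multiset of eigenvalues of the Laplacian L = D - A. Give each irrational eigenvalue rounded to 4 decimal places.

With the vertex order [1, 2, 3, 4, 5, 6, 7, 8], the degrees are [4, 4, 4, 4, 4, 4, 4, 4], giving D = diag(4, 4, 4, 4, 4, 4, 4, 4) and L = D - A. The multiplicity of 0 as a Laplacian eigenvalue equals the number of connected components. The single zero eigenvalue shows the graph is connected. By the matrix-tree theorem the graph has (1/8) * product of the nonzero eigenvalues = 4096 spanning trees. There is one zero in the spectrum, matching the 1 component.

[0, 4, 4, 4, 4, 4, 4, 8]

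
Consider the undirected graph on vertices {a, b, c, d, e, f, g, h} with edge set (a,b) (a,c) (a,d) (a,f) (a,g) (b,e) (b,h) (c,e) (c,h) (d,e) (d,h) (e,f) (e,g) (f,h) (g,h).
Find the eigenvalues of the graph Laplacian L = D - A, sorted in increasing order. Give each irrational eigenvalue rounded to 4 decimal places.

Reading degrees in the order [a, b, c, d, e, f, g, h] gives [5, 3, 3, 3, 5, 3, 3, 5]; set D = diag(5, 3, 3, 3, 5, 3, 3, 5) and form L = D - A. Since every row of L sums to 0, the all-ones vector is in the kernel and 0 is an eigenvalue. By the matrix-tree theorem the graph has (1/8) * product of the nonzero eigenvalues = 2025 spanning trees. The eigenvalues sum to 30, which equals trace(L) = 2|E|.

[0, 3, 3, 3, 3, 5, 5, 8]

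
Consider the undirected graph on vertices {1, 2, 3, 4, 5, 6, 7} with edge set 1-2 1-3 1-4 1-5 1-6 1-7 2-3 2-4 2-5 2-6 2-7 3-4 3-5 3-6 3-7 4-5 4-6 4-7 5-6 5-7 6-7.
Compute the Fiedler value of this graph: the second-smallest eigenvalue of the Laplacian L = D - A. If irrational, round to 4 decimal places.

7

With the vertex order [1, 2, 3, 4, 5, 6, 7], the degrees are [6, 6, 6, 6, 6, 6, 6], giving D = diag(6, 6, 6, 6, 6, 6, 6) and L = D - A. The smallest Laplacian eigenvalue is always 0. The next one, lambda_2 = 7, measures how hard the graph is to disconnect: larger values mean better connectivity. There is one zero in the spectrum, matching the 1 component. The eigenvalues sum to 42, which equals trace(L) = 2|E|.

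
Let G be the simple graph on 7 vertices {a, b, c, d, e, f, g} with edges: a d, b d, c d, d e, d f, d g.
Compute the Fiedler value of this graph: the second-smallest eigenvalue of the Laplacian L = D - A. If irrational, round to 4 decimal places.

1

With the vertex order [a, b, c, d, e, f, g], the degrees are [1, 1, 1, 6, 1, 1, 1], giving D = diag(1, 1, 1, 6, 1, 1, 1) and L = D - A. The sorted Laplacian eigenvalues are [0, 1, 1, 1, 1, 1, 7]; the algebraic connectivity is the second entry, 1. The largest eigenvalue, 7, is at most the vertex count 7. The eigenvalues sum to 12, which equals trace(L) = 2|E|.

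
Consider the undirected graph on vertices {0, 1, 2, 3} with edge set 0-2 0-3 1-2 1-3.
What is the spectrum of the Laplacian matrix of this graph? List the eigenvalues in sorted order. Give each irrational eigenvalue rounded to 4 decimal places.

[0, 2, 2, 4]

With the vertex order [0, 1, 2, 3], the degrees are [2, 2, 2, 2], giving D = diag(2, 2, 2, 2) and L = D - A. The multiplicity of 0 as a Laplacian eigenvalue equals the number of connected components. By the matrix-tree theorem the graph has (1/4) * product of the nonzero eigenvalues = 4 spanning trees.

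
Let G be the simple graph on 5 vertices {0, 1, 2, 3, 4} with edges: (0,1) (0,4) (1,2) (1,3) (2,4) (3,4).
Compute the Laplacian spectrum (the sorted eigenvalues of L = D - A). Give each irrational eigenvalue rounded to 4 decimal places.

Each diagonal entry of L is the vertex degree and each off-diagonal entry is -1 where an edge is present, 0 otherwise; in the order [0, 1, 2, 3, 4] the diagonal is [2, 3, 2, 2, 3]. L is symmetric positive semidefinite, so every eigenvalue is real and nonnegative. The single zero eigenvalue shows the graph is connected.

[0, 2, 2, 3, 5]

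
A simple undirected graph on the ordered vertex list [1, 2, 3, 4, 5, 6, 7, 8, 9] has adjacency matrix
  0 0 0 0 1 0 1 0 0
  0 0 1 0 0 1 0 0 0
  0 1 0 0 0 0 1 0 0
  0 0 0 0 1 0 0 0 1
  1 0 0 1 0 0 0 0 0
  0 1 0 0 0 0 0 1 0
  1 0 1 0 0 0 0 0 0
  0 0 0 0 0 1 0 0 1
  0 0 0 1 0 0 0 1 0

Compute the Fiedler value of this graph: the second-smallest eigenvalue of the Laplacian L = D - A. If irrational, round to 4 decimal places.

0.4679

Each diagonal entry of L is the vertex degree and each off-diagonal entry is -1 where an edge is present, 0 otherwise; in the order [1, 2, 3, 4, 5, 6, 7, 8, 9] the diagonal is [2, 2, 2, 2, 2, 2, 2, 2, 2]. The smallest Laplacian eigenvalue is always 0. The next one, lambda_2 = 0.4679, measures how hard the graph is to disconnect: larger values mean better connectivity.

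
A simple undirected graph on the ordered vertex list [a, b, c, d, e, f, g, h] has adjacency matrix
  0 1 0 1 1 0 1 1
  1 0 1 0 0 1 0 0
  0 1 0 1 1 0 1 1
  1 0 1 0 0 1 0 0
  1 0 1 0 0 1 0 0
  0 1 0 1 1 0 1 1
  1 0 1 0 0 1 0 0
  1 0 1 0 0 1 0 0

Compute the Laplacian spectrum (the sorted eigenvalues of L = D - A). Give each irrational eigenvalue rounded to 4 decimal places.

With the vertex order [a, b, c, d, e, f, g, h], the degrees are [5, 3, 5, 3, 3, 5, 3, 3], giving D = diag(5, 3, 5, 3, 3, 5, 3, 3) and L = D - A. Since every row of L sums to 0, the all-ones vector is in the kernel and 0 is an eigenvalue. By the matrix-tree theorem the graph has (1/8) * product of the nonzero eigenvalues = 2025 spanning trees.

[0, 3, 3, 3, 3, 5, 5, 8]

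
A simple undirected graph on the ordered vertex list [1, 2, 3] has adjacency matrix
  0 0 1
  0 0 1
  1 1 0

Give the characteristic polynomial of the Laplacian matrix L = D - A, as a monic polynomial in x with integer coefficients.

x^3 - 4x^2 + 3x

Each diagonal entry of L is the vertex degree and each off-diagonal entry is -1 where an edge is present, 0 otherwise; in the order [1, 2, 3] the diagonal is [1, 1, 2]. The eigenvalues of L are [0, 1, 3]; the characteristic polynomial is the product of (x - lambda_i), which multiplies out to x^3 - 4x^2 + 3x. The constant term is 0 because L is singular (the all-ones vector lies in its kernel). By the matrix-tree theorem the graph has (1/3) * product of the nonzero eigenvalues = 1 spanning tree.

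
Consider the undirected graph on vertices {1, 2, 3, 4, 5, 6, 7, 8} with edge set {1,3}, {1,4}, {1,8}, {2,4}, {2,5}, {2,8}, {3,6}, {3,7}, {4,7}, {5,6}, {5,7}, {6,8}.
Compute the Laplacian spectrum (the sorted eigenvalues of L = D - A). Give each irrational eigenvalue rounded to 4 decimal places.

[0, 2, 2, 2, 4, 4, 4, 6]

With the vertex order [1, 2, 3, 4, 5, 6, 7, 8], the degrees are [3, 3, 3, 3, 3, 3, 3, 3], giving D = diag(3, 3, 3, 3, 3, 3, 3, 3) and L = D - A. Since every row of L sums to 0, the all-ones vector is in the kernel and 0 is an eigenvalue. The single zero eigenvalue shows the graph is connected. By the matrix-tree theorem the graph has (1/8) * product of the nonzero eigenvalues = 384 spanning trees.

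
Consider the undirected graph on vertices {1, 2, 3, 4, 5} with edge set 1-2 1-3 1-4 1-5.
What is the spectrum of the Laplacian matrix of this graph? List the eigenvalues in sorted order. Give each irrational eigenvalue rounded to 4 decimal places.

[0, 1, 1, 1, 5]

With the vertex order [1, 2, 3, 4, 5], the degrees are [4, 1, 1, 1, 1], giving D = diag(4, 1, 1, 1, 1) and L = D - A. L is symmetric positive semidefinite, so every eigenvalue is real and nonnegative. By the matrix-tree theorem the graph has (1/5) * product of the nonzero eigenvalues = 1 spanning tree. The eigenvalues sum to 8, which equals trace(L) = 2|E|.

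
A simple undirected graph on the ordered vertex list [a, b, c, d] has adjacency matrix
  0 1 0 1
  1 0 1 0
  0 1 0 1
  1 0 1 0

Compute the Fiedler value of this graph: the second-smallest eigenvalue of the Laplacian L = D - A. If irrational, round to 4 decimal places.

2

Reading degrees in the order [a, b, c, d] gives [2, 2, 2, 2]; set D = diag(2, 2, 2, 2) and form L = D - A. Computing the eigenvalues of L and sorting gives [0, 2, 2, 4]. The Fiedler value lambda_2 = 2 is strictly positive, so the graph is connected. There is one zero in the spectrum, matching the 1 component. The largest eigenvalue, 4, is at most the vertex count 4.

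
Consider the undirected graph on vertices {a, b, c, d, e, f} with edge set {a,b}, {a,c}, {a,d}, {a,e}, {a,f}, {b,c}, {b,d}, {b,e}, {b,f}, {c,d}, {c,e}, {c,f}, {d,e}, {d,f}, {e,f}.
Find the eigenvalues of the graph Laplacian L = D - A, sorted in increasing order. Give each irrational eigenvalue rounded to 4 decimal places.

Each diagonal entry of L is the vertex degree and each off-diagonal entry is -1 where an edge is present, 0 otherwise; in the order [a, b, c, d, e, f] the diagonal is [5, 5, 5, 5, 5, 5]. Since every row of L sums to 0, the all-ones vector is in the kernel and 0 is an eigenvalue. The eigenvalues sum to 30, which equals trace(L) = 2|E|.

[0, 6, 6, 6, 6, 6]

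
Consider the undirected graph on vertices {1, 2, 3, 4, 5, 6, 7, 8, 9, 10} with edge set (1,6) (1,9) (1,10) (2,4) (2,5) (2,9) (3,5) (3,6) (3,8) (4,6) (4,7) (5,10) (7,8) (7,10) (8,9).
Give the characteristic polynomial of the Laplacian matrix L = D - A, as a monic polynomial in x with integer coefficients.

x^10 - 30x^9 + 390x^8 - 2880x^7 + 13305x^6 - 39882x^5 + 77640x^4 - 94800x^3 + 66000x^2 - 20000x

With the vertex order [1, 2, 3, 4, 5, 6, 7, 8, 9, 10], the degrees are [3, 3, 3, 3, 3, 3, 3, 3, 3, 3], giving D = diag(3, 3, 3, 3, 3, 3, 3, 3, 3, 3) and L = D - A. L has integer entries, so p(x) = det(xI - L) has integer coefficients. Expanding the determinant yields x^10 - 30x^9 + 390x^8 - 2880x^7 + 13305x^6 - 39882x^5 + 77640x^4 - 94800x^3 + 66000x^2 - 20000x. The coefficient of x^9 equals -trace(L) = -30, matching the sum of degrees. The eigenvalues sum to 30, which equals trace(L) = 2|E|. There is one zero in the spectrum, matching the 1 component.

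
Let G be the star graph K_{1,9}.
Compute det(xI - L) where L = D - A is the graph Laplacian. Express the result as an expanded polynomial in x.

The graph has 10 vertices and degree multiset [9, 1, 1, 1, 1, 1, 1, 1, 1, 1]; D is the diagonal matrix of degrees and L = D - A. L has integer entries, so p(x) = det(xI - L) has integer coefficients. Expanding the determinant yields x^10 - 18x^9 + 108x^8 - 336x^7 + 630x^6 - 756x^5 + 588x^4 - 288x^3 + 81x^2 - 10x. Since p(0) = det(-L) = 0, x divides p(x). The largest eigenvalue, 10, is at most the vertex count 10.

x^10 - 18x^9 + 108x^8 - 336x^7 + 630x^6 - 756x^5 + 588x^4 - 288x^3 + 81x^2 - 10x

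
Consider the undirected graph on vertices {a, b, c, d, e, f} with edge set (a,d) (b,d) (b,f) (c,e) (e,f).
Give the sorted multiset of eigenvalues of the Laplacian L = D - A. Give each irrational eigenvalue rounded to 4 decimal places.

[0, 0.2679, 1, 2, 3, 3.7321]

With the vertex order [a, b, c, d, e, f], the degrees are [1, 2, 1, 2, 2, 2], giving D = diag(1, 2, 1, 2, 2, 2) and L = D - A. L is symmetric positive semidefinite, so every eigenvalue is real and nonnegative. The single zero eigenvalue shows the graph is connected. The largest eigenvalue, 3.7321, is at most the vertex count 6. By the matrix-tree theorem the graph has (1/6) * product of the nonzero eigenvalues = 1 spanning tree.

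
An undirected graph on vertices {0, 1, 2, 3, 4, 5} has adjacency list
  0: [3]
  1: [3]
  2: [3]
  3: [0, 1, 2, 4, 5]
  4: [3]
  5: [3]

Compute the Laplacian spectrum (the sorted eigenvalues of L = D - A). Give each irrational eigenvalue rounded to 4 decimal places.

[0, 1, 1, 1, 1, 6]

With the vertex order [0, 1, 2, 3, 4, 5], the degrees are [1, 1, 1, 5, 1, 1], giving D = diag(1, 1, 1, 5, 1, 1) and L = D - A. The multiplicity of 0 as a Laplacian eigenvalue equals the number of connected components. The single zero eigenvalue shows the graph is connected. The largest eigenvalue, 6, is at most the vertex count 6. By the matrix-tree theorem the graph has (1/6) * product of the nonzero eigenvalues = 1 spanning tree.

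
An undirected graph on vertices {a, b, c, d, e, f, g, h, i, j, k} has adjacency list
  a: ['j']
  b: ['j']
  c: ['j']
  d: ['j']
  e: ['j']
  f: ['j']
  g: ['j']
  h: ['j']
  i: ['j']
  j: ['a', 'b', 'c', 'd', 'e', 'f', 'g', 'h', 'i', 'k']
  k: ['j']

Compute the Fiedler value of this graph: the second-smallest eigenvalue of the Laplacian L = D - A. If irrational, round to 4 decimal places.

1

Each diagonal entry of L is the vertex degree and each off-diagonal entry is -1 where an edge is present, 0 otherwise; in the order [a, b, c, d, e, f, g, h, i, j, k] the diagonal is [1, 1, 1, 1, 1, 1, 1, 1, 1, 10, 1]. The smallest Laplacian eigenvalue is always 0. The next one, lambda_2 = 1, measures how hard the graph is to disconnect: larger values mean better connectivity. The largest eigenvalue, 11, is at most the vertex count 11.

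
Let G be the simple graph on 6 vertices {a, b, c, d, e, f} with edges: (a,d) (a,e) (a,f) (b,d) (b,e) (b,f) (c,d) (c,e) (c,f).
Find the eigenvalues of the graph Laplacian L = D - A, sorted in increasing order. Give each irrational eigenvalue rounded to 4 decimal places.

With the vertex order [a, b, c, d, e, f], the degrees are [3, 3, 3, 3, 3, 3], giving D = diag(3, 3, 3, 3, 3, 3) and L = D - A. Since every row of L sums to 0, the all-ones vector is in the kernel and 0 is an eigenvalue. The eigenvalues sum to 18, which equals trace(L) = 2|E|. There is one zero in the spectrum, matching the 1 component.

[0, 3, 3, 3, 3, 6]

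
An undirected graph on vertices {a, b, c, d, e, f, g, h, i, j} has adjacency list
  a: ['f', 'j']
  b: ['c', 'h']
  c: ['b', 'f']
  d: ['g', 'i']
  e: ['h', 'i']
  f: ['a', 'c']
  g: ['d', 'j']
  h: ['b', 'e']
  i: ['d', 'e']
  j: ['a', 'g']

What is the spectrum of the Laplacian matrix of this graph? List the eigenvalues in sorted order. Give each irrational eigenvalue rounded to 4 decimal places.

[0, 0.3820, 0.3820, 1.3820, 1.3820, 2.6180, 2.6180, 3.6180, 3.6180, 4]

Each diagonal entry of L is the vertex degree and each off-diagonal entry is -1 where an edge is present, 0 otherwise; in the order [a, b, c, d, e, f, g, h, i, j] the diagonal is [2, 2, 2, 2, 2, 2, 2, 2, 2, 2]. Since every row of L sums to 0, the all-ones vector is in the kernel and 0 is an eigenvalue. The single zero eigenvalue shows the graph is connected.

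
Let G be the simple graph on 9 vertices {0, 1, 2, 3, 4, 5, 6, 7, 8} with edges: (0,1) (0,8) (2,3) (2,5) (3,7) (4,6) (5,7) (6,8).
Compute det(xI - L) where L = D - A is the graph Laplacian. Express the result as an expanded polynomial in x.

With the vertex order [0, 1, 2, 3, 4, 5, 6, 7, 8], the degrees are [2, 1, 2, 2, 1, 2, 2, 2, 2], giving D = diag(2, 1, 2, 2, 1, 2, 2, 2, 2) and L = D - A. Computing det(xI - L) by cofactor expansion (or equivalently via sum-over-permutations) gives x^9 - 16x^8 + 105x^7 - 364x^6 + 713x^5 - 776x^4 + 420x^3 - 80x^2. Since p(0) = det(-L) = 0, x divides p(x). The largest eigenvalue, 4, is at most the vertex count 9. The eigenvalues sum to 16, which equals trace(L) = 2|E|.

x^9 - 16x^8 + 105x^7 - 364x^6 + 713x^5 - 776x^4 + 420x^3 - 80x^2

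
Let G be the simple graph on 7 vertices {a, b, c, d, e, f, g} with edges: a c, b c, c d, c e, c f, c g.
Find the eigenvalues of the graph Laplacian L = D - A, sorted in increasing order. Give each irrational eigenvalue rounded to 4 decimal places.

Each diagonal entry of L is the vertex degree and each off-diagonal entry is -1 where an edge is present, 0 otherwise; in the order [a, b, c, d, e, f, g] the diagonal is [1, 1, 6, 1, 1, 1, 1]. Diagonalising L (or applying a numerical eigensolver to the 7x7 matrix) gives the spectrum above. The single zero eigenvalue shows the graph is connected. The eigenvalues sum to 12, which equals trace(L) = 2|E|. There is one zero in the spectrum, matching the 1 component.

[0, 1, 1, 1, 1, 1, 7]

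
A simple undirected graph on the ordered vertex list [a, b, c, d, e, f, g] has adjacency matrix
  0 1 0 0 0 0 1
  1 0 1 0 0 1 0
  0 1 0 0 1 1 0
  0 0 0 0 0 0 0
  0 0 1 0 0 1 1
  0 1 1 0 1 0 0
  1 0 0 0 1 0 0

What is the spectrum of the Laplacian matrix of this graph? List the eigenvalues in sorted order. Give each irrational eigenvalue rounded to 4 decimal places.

[0, 0, 1.2679, 2, 4, 4, 4.7321]

Each diagonal entry of L is the vertex degree and each off-diagonal entry is -1 where an edge is present, 0 otherwise; in the order [a, b, c, d, e, f, g] the diagonal is [2, 3, 3, 0, 3, 3, 2]. The multiplicity of 0 as a Laplacian eigenvalue equals the number of connected components. The 2 zero eigenvalues correspond to the 2 connected components.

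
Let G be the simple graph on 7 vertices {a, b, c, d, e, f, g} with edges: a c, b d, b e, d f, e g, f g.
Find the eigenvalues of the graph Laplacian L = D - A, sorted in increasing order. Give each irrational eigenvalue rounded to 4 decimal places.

Each diagonal entry of L is the vertex degree and each off-diagonal entry is -1 where an edge is present, 0 otherwise; in the order [a, b, c, d, e, f, g] the diagonal is [1, 2, 1, 2, 2, 2, 2]. Since every row of L sums to 0, the all-ones vector is in the kernel and 0 is an eigenvalue. The 2 zero eigenvalues correspond to the 2 connected components. The eigenvalues sum to 12, which equals trace(L) = 2|E|.

[0, 0, 1.3820, 1.3820, 2, 3.6180, 3.6180]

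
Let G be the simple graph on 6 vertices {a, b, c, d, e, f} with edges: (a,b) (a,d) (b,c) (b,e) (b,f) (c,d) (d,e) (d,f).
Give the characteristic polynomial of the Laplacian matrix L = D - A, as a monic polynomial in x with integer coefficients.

Each diagonal entry of L is the vertex degree and each off-diagonal entry is -1 where an edge is present, 0 otherwise; in the order [a, b, c, d, e, f] the diagonal is [2, 4, 2, 4, 2, 2]. The eigenvalues of L are [0, 2, 2, 2, 4, 6]; the characteristic polynomial is the product of (x - lambda_i), which multiplies out to x^6 - 16x^5 + 96x^4 - 272x^3 + 368x^2 - 192x. Since p(0) = det(-L) = 0, x divides p(x). There is one zero in the spectrum, matching the 1 component.

x^6 - 16x^5 + 96x^4 - 272x^3 + 368x^2 - 192x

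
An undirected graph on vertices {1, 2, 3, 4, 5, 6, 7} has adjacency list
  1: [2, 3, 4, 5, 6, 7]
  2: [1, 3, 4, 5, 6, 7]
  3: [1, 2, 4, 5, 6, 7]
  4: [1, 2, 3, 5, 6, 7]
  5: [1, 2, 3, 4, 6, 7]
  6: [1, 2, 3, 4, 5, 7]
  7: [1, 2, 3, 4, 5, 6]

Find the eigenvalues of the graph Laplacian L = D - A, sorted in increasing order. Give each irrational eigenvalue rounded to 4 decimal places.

Each diagonal entry of L is the vertex degree and each off-diagonal entry is -1 where an edge is present, 0 otherwise; in the order [1, 2, 3, 4, 5, 6, 7] the diagonal is [6, 6, 6, 6, 6, 6, 6]. L is symmetric positive semidefinite, so every eigenvalue is real and nonnegative. The single zero eigenvalue shows the graph is connected. The eigenvalues sum to 42, which equals trace(L) = 2|E|.

[0, 7, 7, 7, 7, 7, 7]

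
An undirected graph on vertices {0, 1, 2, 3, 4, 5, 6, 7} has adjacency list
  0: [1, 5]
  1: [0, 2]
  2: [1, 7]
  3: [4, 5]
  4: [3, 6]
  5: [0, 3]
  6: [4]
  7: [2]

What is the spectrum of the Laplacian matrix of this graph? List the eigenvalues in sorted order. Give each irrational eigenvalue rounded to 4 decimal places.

With the vertex order [0, 1, 2, 3, 4, 5, 6, 7], the degrees are [2, 2, 2, 2, 2, 2, 1, 1], giving D = diag(2, 2, 2, 2, 2, 2, 1, 1) and L = D - A. L is symmetric positive semidefinite, so every eigenvalue is real and nonnegative. The single zero eigenvalue shows the graph is connected. The eigenvalues sum to 14, which equals trace(L) = 2|E|.

[0, 0.1522, 0.5858, 1.2346, 2, 2.7654, 3.4142, 3.8478]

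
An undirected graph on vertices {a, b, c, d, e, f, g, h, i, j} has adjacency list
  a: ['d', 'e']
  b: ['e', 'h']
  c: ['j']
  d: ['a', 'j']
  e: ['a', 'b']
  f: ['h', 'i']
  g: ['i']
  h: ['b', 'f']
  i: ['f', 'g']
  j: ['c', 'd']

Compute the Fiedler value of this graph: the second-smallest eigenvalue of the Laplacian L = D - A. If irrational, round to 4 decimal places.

Reading degrees in the order [a, b, c, d, e, f, g, h, i, j] gives [2, 2, 1, 2, 2, 2, 1, 2, 2, 2]; set D = diag(2, 2, 1, 2, 2, 2, 1, 2, 2, 2) and form L = D - A. Computing the eigenvalues of L and sorting gives [0, 0.0979, 0.3820, 0.8244, 1.3820, 2, 2.6180, 3.1756, 3.6180, 3.9021]. The Fiedler value lambda_2 = 0.0979 is strictly positive, so the graph is connected.

0.0979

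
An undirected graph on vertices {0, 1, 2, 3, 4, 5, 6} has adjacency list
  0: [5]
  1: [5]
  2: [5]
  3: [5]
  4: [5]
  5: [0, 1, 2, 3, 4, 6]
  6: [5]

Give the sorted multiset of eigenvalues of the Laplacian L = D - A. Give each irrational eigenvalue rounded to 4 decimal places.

With the vertex order [0, 1, 2, 3, 4, 5, 6], the degrees are [1, 1, 1, 1, 1, 6, 1], giving D = diag(1, 1, 1, 1, 1, 6, 1) and L = D - A. The multiplicity of 0 as a Laplacian eigenvalue equals the number of connected components. The eigenvalues sum to 12, which equals trace(L) = 2|E|. The largest eigenvalue, 7, is at most the vertex count 7.

[0, 1, 1, 1, 1, 1, 7]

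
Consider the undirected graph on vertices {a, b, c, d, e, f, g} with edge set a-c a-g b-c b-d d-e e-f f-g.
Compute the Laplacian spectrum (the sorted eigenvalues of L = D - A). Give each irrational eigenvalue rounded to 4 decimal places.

Each diagonal entry of L is the vertex degree and each off-diagonal entry is -1 where an edge is present, 0 otherwise; in the order [a, b, c, d, e, f, g] the diagonal is [2, 2, 2, 2, 2, 2, 2]. Diagonalising L (or applying a numerical eigensolver to the 7x7 matrix) gives the spectrum above. The eigenvalues sum to 14, which equals trace(L) = 2|E|. By the matrix-tree theorem the graph has (1/7) * product of the nonzero eigenvalues = 7 spanning trees.

[0, 0.7530, 0.7530, 2.4450, 2.4450, 3.8019, 3.8019]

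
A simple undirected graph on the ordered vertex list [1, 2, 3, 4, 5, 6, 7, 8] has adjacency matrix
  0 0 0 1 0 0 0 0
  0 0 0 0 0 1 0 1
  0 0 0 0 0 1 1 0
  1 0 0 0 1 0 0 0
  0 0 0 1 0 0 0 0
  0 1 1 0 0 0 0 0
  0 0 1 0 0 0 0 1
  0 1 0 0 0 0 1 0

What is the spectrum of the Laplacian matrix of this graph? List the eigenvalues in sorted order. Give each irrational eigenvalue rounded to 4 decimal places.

Reading degrees in the order [1, 2, 3, 4, 5, 6, 7, 8] gives [1, 2, 2, 2, 1, 2, 2, 2]; set D = diag(1, 2, 2, 2, 1, 2, 2, 2) and form L = D - A. L is symmetric positive semidefinite, so every eigenvalue is real and nonnegative. The 2 zero eigenvalues correspond to the 2 connected components. The eigenvalues sum to 14, which equals trace(L) = 2|E|.

[0, 0, 1, 1.3820, 1.3820, 3, 3.6180, 3.6180]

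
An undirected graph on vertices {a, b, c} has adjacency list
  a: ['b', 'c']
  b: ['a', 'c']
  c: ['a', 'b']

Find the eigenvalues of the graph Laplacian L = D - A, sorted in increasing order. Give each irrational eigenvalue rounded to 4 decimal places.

Each diagonal entry of L is the vertex degree and each off-diagonal entry is -1 where an edge is present, 0 otherwise; in the order [a, b, c] the diagonal is [2, 2, 2]. L is symmetric positive semidefinite, so every eigenvalue is real and nonnegative. The single zero eigenvalue shows the graph is connected. By the matrix-tree theorem the graph has (1/3) * product of the nonzero eigenvalues = 3 spanning trees. The eigenvalues sum to 6, which equals trace(L) = 2|E|.

[0, 3, 3]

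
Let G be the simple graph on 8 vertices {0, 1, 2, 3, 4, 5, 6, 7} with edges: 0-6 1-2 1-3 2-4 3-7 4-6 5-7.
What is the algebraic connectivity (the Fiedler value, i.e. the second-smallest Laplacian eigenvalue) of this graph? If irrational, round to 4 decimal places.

0.1522

Each diagonal entry of L is the vertex degree and each off-diagonal entry is -1 where an edge is present, 0 otherwise; in the order [0, 1, 2, 3, 4, 5, 6, 7] the diagonal is [1, 2, 2, 2, 2, 1, 2, 2]. The smallest Laplacian eigenvalue is always 0. The next one, lambda_2 = 0.1522, measures how hard the graph is to disconnect: larger values mean better connectivity. The eigenvalues sum to 14, which equals trace(L) = 2|E|. By the matrix-tree theorem the graph has (1/8) * product of the nonzero eigenvalues = 1 spanning tree.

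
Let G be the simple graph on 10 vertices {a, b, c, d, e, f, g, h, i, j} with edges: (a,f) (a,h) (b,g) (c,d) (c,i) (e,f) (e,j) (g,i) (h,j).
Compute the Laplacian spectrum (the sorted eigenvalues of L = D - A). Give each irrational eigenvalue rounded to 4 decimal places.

[0, 0, 0.3820, 1.3820, 1.3820, 1.3820, 2.6180, 3.6180, 3.6180, 3.6180]

Reading degrees in the order [a, b, c, d, e, f, g, h, i, j] gives [2, 1, 2, 1, 2, 2, 2, 2, 2, 2]; set D = diag(2, 1, 2, 1, 2, 2, 2, 2, 2, 2) and form L = D - A. The multiplicity of 0 as a Laplacian eigenvalue equals the number of connected components. The 2 zero eigenvalues correspond to the 2 connected components. There are 2 zeros in the spectrum, matching the 2 components.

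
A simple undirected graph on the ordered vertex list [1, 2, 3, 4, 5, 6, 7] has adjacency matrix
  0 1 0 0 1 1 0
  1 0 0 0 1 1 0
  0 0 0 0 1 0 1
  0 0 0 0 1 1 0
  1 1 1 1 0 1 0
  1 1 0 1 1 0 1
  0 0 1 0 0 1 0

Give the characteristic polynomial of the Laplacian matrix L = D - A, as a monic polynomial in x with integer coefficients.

With the vertex order [1, 2, 3, 4, 5, 6, 7], the degrees are [3, 3, 2, 2, 5, 5, 2], giving D = diag(3, 3, 2, 2, 5, 5, 2) and L = D - A. L has integer entries, so p(x) = det(xI - L) has integer coefficients. Expanding the determinant yields x^7 - 22x^6 + 191x^5 - 832x^4 + 1907x^3 - 2170x^2 + 952x. The constant term is 0 because L is singular (the all-ones vector lies in its kernel). There is one zero in the spectrum, matching the 1 component.

x^7 - 22x^6 + 191x^5 - 832x^4 + 1907x^3 - 2170x^2 + 952x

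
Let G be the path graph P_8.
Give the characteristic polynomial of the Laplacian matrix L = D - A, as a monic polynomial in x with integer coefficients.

x^8 - 14x^7 + 78x^6 - 220x^5 + 330x^4 - 252x^3 + 84x^2 - 8x

The graph has 8 vertices and degree multiset [2, 2, 2, 2, 2, 2, 1, 1]; D is the diagonal matrix of degrees and L = D - A. L has integer entries, so p(x) = det(xI - L) has integer coefficients. Expanding the determinant yields x^8 - 14x^7 + 78x^6 - 220x^5 + 330x^4 - 252x^3 + 84x^2 - 8x. Since p(0) = det(-L) = 0, x divides p(x). The largest eigenvalue, 3.8478, is at most the vertex count 8.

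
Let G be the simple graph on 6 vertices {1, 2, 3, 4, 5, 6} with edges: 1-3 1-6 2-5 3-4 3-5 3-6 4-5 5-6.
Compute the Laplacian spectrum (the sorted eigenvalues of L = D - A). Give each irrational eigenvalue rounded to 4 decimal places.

Reading degrees in the order [1, 2, 3, 4, 5, 6] gives [2, 1, 4, 2, 4, 3]; set D = diag(2, 1, 4, 2, 4, 3) and form L = D - A. L is symmetric positive semidefinite, so every eigenvalue is real and nonnegative. The largest eigenvalue, 5.3028, is at most the vertex count 6.

[0, 0.8851, 1.6972, 3.2541, 4.8608, 5.3028]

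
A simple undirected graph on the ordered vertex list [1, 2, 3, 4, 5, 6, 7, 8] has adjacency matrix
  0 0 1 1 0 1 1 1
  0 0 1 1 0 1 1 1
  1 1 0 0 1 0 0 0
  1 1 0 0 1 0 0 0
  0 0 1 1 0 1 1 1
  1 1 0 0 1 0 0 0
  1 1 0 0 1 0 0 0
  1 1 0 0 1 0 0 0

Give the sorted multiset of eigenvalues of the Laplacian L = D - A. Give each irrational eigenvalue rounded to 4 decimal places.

[0, 3, 3, 3, 3, 5, 5, 8]

Reading degrees in the order [1, 2, 3, 4, 5, 6, 7, 8] gives [5, 5, 3, 3, 5, 3, 3, 3]; set D = diag(5, 5, 3, 3, 5, 3, 3, 3) and form L = D - A. Since every row of L sums to 0, the all-ones vector is in the kernel and 0 is an eigenvalue. By the matrix-tree theorem the graph has (1/8) * product of the nonzero eigenvalues = 2025 spanning trees.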